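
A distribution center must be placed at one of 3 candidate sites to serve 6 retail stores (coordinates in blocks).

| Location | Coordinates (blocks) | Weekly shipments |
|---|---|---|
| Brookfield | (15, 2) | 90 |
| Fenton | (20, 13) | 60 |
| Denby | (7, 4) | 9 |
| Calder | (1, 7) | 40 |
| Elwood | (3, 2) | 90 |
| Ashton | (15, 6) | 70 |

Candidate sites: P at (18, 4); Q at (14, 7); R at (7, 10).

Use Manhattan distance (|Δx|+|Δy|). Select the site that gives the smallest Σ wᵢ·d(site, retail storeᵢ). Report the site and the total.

Q, total 3450 blocks

Total weighted distance at each candidate:
  P (18, 4): total = 3889
  Q (14, 7): total = 3450
  R (7, 10): total = 4734
Minimum is at Q with total 3450 blocks.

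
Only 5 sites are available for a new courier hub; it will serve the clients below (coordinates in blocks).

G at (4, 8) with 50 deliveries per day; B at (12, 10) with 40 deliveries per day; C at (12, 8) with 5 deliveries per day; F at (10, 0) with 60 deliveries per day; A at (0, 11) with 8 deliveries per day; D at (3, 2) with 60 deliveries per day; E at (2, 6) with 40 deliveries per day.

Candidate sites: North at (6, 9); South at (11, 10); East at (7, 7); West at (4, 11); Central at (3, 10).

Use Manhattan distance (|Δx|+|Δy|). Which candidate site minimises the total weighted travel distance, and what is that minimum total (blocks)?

East, total 2018 blocks

Total weighted distance at each candidate:
  North (6, 9): total = 2189
  South (11, 10): total = 2741
  East (7, 7): total = 2018
  West (4, 11): total = 2497
  Central (3, 10): total = 2297
Minimum is at East with total 2018 blocks.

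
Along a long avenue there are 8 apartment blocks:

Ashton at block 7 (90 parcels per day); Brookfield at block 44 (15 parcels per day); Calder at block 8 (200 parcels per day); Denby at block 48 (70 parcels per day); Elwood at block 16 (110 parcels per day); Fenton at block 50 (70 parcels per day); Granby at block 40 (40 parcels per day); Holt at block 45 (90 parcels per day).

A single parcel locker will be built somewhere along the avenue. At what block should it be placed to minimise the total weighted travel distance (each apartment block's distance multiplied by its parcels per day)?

For a sum of weighted absolute distances on a line, the optimum is the weighted median (not the mean). Total weight W = 685; half-weight = 342.5.
Sort by position and accumulate weight:
  block 7 (Ashton, w=90) → cum 90
  block 8 (Calder, w=200) → cum 290
  block 16 (Elwood, w=110) → cum 400  ≥ 342.5 → median here
  block 40 (Granby, w=40) → cum 440
  block 44 (Brookfield, w=15) → cum 455
  block 45 (Holt, w=90) → cum 545
  block 48 (Denby, w=70) → cum 615
  block 50 (Fenton, w=70) → cum 685
Optimal location: block 16.

x = 16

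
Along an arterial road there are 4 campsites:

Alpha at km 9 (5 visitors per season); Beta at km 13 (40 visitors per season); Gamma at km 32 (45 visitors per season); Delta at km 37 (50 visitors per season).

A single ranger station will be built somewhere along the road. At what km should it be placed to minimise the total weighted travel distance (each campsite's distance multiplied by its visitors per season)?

For a sum of weighted absolute distances on a line, the optimum is the weighted median (not the mean). Total weight W = 140; half-weight = 70.
Sort by position and accumulate weight:
  km 9 (Alpha, w=5) → cum 5
  km 13 (Beta, w=40) → cum 45
  km 32 (Gamma, w=45) → cum 90  ≥ 70 → median here
  km 37 (Delta, w=50) → cum 140
Optimal location: km 32.

x = 32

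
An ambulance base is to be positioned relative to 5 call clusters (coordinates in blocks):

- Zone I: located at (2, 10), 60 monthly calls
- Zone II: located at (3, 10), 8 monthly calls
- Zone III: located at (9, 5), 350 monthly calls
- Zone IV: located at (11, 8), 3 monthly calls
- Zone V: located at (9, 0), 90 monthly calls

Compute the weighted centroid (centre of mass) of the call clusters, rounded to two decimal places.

The minimiser of Σwᵢ‖p−pᵢ‖² is the weighted centroid p* = (Σwᵢpᵢ)/(Σwᵢ).
Σwᵢ = 511.
Σwᵢxᵢ = 60·2 + 8·3 + 350·9 + 3·11 + 90·9 = 4137.
Σwᵢyᵢ = 60·10 + 8·10 + 350·5 + 3·8 + 90·0 = 2454.
x* = 4137/511 = 8.10, y* = 2454/511 = 4.80.

(8.10, 4.80)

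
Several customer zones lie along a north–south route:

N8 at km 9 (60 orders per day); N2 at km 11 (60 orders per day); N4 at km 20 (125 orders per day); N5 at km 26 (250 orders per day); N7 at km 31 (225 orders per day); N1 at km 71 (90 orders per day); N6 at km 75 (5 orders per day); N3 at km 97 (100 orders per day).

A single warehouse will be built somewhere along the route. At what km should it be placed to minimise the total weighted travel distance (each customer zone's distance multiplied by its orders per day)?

x = 26

For a sum of weighted absolute distances on a line, the optimum is the weighted median (not the mean). Total weight W = 915; half-weight = 457.5.
Sort by position and accumulate weight:
  km 9 (N8, w=60) → cum 60
  km 11 (N2, w=60) → cum 120
  km 20 (N4, w=125) → cum 245
  km 26 (N5, w=250) → cum 495  ≥ 457.5 → median here
  km 31 (N7, w=225) → cum 720
  km 71 (N1, w=90) → cum 810
  km 75 (N6, w=5) → cum 815
  km 97 (N3, w=100) → cum 915
Optimal location: km 26.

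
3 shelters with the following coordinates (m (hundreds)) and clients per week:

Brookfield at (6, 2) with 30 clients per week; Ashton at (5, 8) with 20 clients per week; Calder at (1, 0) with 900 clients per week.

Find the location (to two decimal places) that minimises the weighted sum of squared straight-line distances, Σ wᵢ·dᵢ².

(1.24, 0.23)

The minimiser of Σwᵢ‖p−pᵢ‖² is the weighted centroid p* = (Σwᵢpᵢ)/(Σwᵢ).
Σwᵢ = 950.
Σwᵢxᵢ = 30·6 + 20·5 + 900·1 = 1180.
Σwᵢyᵢ = 30·2 + 20·8 + 900·0 = 220.
x* = 1180/950 = 1.24, y* = 220/950 = 0.23.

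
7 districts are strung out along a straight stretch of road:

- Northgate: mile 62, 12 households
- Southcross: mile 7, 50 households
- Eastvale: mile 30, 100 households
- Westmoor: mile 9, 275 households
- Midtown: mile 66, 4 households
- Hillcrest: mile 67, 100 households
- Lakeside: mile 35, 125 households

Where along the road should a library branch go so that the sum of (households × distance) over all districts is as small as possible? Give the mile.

x = 30

For a sum of weighted absolute distances on a line, the optimum is the weighted median (not the mean). Total weight W = 666; half-weight = 333.
Sort by position and accumulate weight:
  mile 7 (Southcross, w=50) → cum 50
  mile 9 (Westmoor, w=275) → cum 325
  mile 30 (Eastvale, w=100) → cum 425  ≥ 333 → median here
  mile 35 (Lakeside, w=125) → cum 550
  mile 62 (Northgate, w=12) → cum 562
  mile 66 (Midtown, w=4) → cum 566
  mile 67 (Hillcrest, w=100) → cum 666
Optimal location: mile 30.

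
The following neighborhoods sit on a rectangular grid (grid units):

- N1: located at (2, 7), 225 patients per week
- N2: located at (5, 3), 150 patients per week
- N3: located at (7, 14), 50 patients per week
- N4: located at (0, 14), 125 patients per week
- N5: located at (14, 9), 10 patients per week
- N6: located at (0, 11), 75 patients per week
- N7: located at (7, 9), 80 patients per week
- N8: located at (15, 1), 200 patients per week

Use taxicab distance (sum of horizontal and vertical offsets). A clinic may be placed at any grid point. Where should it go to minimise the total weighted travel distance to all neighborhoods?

Manhattan distance separates: Σwᵢ(|x−xᵢ|+|y−yᵢ|) = Σwᵢ|x−xᵢ| + Σwᵢ|y−yᵢ|, so x and y are optimised independently as 1-D weighted medians.
Total weight W = 915; half = 457.5.
x-coordinate, sorted with cumulative weight:
  x=0 (N4, w=125) cum 125
  x=0 (N6, w=75) cum 200
  x=2 (N1, w=225) cum 425
  x=5 (N2, w=150) cum 575  ← median
  x=7 (N3, w=50) cum 625
  x=7 (N7, w=80) cum 705
  x=14 (N5, w=10) cum 715
  x=15 (N8, w=200) cum 915
⇒ x* = 5
y-coordinate, sorted with cumulative weight:
  y=1 (N8, w=200) cum 200
  y=3 (N2, w=150) cum 350
  y=7 (N1, w=225) cum 575  ← median
  y=9 (N5, w=10) cum 585
  y=9 (N7, w=80) cum 665
  y=11 (N6, w=75) cum 740
  y=14 (N3, w=50) cum 790
  y=14 (N4, w=125) cum 915
⇒ y* = 7

(5, 7)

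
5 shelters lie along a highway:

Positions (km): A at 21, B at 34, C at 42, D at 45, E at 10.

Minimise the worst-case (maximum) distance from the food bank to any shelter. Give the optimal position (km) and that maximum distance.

location 27.5, max distance 17.5

The 1-center on a line is the midpoint of the two extreme points: leftmost at 10, rightmost at 45.
Optimal location = (10 + 45)/2 = 27.5; maximum distance = (45 − 10)/2 = 17.5.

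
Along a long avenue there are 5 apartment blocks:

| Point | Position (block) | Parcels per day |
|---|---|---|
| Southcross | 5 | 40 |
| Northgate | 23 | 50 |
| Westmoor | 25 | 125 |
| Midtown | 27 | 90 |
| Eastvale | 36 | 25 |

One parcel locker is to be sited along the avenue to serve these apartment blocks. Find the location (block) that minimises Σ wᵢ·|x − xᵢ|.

x = 25

For a sum of weighted absolute distances on a line, the optimum is the weighted median (not the mean). Total weight W = 330; half-weight = 165.
Sort by position and accumulate weight:
  block 5 (Southcross, w=40) → cum 40
  block 23 (Northgate, w=50) → cum 90
  block 25 (Westmoor, w=125) → cum 215  ≥ 165 → median here
  block 27 (Midtown, w=90) → cum 305
  block 36 (Eastvale, w=25) → cum 330
Optimal location: block 25.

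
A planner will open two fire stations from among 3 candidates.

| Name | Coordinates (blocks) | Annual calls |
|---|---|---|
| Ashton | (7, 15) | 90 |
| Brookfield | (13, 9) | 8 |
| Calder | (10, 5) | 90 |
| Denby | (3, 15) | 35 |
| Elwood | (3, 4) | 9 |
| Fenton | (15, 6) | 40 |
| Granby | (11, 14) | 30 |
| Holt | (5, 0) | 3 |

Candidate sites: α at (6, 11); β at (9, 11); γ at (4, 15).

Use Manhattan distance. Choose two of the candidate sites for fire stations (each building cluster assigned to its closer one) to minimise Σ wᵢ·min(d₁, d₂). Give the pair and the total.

{β, γ}, total 1726

Evaluate every pair (each demand assigned to the nearer of the two):
  {β, γ}: total = 1726
  {α, β}: total = 2089
  {α, γ}: total = 2203
Best pair: {β, γ} with total 1726.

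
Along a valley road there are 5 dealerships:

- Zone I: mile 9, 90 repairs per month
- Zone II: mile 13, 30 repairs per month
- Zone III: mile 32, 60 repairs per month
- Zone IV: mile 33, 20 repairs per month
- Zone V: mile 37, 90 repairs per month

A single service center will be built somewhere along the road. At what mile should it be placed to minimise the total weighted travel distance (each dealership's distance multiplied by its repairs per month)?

For a sum of weighted absolute distances on a line, the optimum is the weighted median (not the mean). Total weight W = 290; half-weight = 145.
Sort by position and accumulate weight:
  mile 9 (Zone I, w=90) → cum 90
  mile 13 (Zone II, w=30) → cum 120
  mile 32 (Zone III, w=60) → cum 180  ≥ 145 → median here
  mile 33 (Zone IV, w=20) → cum 200
  mile 37 (Zone V, w=90) → cum 290
Optimal location: mile 32.

x = 32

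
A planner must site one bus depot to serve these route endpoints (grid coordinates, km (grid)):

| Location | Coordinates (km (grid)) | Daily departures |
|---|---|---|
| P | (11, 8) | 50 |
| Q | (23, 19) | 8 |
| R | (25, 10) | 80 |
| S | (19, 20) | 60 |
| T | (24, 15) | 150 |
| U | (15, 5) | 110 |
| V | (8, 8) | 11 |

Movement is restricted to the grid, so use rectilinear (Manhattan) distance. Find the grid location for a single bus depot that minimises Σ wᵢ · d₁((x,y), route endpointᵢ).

Manhattan distance separates: Σwᵢ(|x−xᵢ|+|y−yᵢ|) = Σwᵢ|x−xᵢ| + Σwᵢ|y−yᵢ|, so x and y are optimised independently as 1-D weighted medians.
Total weight W = 469; half = 234.5.
x-coordinate, sorted with cumulative weight:
  x=8 (V, w=11) cum 11
  x=11 (P, w=50) cum 61
  x=15 (U, w=110) cum 171
  x=19 (S, w=60) cum 231
  x=23 (Q, w=8) cum 239  ← median
  x=24 (T, w=150) cum 389
  x=25 (R, w=80) cum 469
⇒ x* = 23
y-coordinate, sorted with cumulative weight:
  y=5 (U, w=110) cum 110
  y=8 (P, w=50) cum 160
  y=8 (V, w=11) cum 171
  y=10 (R, w=80) cum 251  ← median
  y=15 (T, w=150) cum 401
  y=19 (Q, w=8) cum 409
  y=20 (S, w=60) cum 469
⇒ y* = 10

(23, 10)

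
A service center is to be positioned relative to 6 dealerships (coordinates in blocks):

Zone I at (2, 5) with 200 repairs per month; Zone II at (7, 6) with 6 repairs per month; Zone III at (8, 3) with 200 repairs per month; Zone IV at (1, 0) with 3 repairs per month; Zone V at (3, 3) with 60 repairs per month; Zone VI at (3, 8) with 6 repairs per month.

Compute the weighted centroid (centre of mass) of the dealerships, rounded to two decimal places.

The minimiser of Σwᵢ‖p−pᵢ‖² is the weighted centroid p* = (Σwᵢpᵢ)/(Σwᵢ).
Σwᵢ = 475.
Σwᵢxᵢ = 200·2 + 6·7 + 200·8 + 3·1 + 60·3 + 6·3 = 2243.
Σwᵢyᵢ = 200·5 + 6·6 + 200·3 + 3·0 + 60·3 + 6·8 = 1864.
x* = 2243/475 = 4.72, y* = 1864/475 = 3.92.

(4.72, 3.92)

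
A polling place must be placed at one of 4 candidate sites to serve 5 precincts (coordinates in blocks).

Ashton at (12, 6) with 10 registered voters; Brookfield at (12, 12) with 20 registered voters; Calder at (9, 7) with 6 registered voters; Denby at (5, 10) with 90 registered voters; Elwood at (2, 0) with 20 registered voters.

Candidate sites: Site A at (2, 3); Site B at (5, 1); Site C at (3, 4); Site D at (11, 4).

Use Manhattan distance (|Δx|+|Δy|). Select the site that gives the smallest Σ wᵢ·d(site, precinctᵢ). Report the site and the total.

Site C, total 1324 blocks

Total weighted distance at each candidate:
  Site A (2, 3): total = 1536
  Site B (5, 1): total = 1430
  Site C (3, 4): total = 1324
  Site D (11, 4): total = 1580
Minimum is at Site C with total 1324 blocks.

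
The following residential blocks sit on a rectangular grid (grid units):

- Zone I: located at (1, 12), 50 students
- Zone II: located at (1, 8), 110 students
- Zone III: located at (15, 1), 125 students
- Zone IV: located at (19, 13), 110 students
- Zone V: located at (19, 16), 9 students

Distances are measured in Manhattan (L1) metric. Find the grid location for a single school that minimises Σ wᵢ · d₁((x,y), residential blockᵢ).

(15, 8)

Manhattan distance separates: Σwᵢ(|x−xᵢ|+|y−yᵢ|) = Σwᵢ|x−xᵢ| + Σwᵢ|y−yᵢ|, so x and y are optimised independently as 1-D weighted medians.
Total weight W = 404; half = 202.
x-coordinate, sorted with cumulative weight:
  x=1 (Zone I, w=50) cum 50
  x=1 (Zone II, w=110) cum 160
  x=15 (Zone III, w=125) cum 285  ← median
  x=19 (Zone IV, w=110) cum 395
  x=19 (Zone V, w=9) cum 404
⇒ x* = 15
y-coordinate, sorted with cumulative weight:
  y=1 (Zone III, w=125) cum 125
  y=8 (Zone II, w=110) cum 235  ← median
  y=12 (Zone I, w=50) cum 285
  y=13 (Zone IV, w=110) cum 395
  y=16 (Zone V, w=9) cum 404
⇒ y* = 8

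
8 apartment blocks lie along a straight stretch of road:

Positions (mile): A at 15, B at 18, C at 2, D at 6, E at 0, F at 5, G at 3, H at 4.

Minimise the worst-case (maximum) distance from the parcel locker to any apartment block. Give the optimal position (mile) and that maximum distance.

The 1-center on a line is the midpoint of the two extreme points: leftmost at 0, rightmost at 18.
Optimal location = (0 + 18)/2 = 9; maximum distance = (18 − 0)/2 = 9.

location 9, max distance 9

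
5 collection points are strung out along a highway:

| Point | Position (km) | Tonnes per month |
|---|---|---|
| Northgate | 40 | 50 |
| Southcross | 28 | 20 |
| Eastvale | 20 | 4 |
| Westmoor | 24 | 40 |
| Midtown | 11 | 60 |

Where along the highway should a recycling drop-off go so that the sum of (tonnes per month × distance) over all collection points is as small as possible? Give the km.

x = 24

For a sum of weighted absolute distances on a line, the optimum is the weighted median (not the mean). Total weight W = 174; half-weight = 87.
Sort by position and accumulate weight:
  km 11 (Midtown, w=60) → cum 60
  km 20 (Eastvale, w=4) → cum 64
  km 24 (Westmoor, w=40) → cum 104  ≥ 87 → median here
  km 28 (Southcross, w=20) → cum 124
  km 40 (Northgate, w=50) → cum 174
Optimal location: km 24.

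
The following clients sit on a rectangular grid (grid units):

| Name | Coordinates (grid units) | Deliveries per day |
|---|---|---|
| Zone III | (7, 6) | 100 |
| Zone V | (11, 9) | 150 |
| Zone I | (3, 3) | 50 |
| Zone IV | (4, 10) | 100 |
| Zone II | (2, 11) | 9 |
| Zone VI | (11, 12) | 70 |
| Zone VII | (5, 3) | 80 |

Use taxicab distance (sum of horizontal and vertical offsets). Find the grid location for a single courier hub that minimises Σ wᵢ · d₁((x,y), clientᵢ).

(7, 9)

Manhattan distance separates: Σwᵢ(|x−xᵢ|+|y−yᵢ|) = Σwᵢ|x−xᵢ| + Σwᵢ|y−yᵢ|, so x and y are optimised independently as 1-D weighted medians.
Total weight W = 559; half = 279.5.
x-coordinate, sorted with cumulative weight:
  x=2 (Zone II, w=9) cum 9
  x=3 (Zone I, w=50) cum 59
  x=4 (Zone IV, w=100) cum 159
  x=5 (Zone VII, w=80) cum 239
  x=7 (Zone III, w=100) cum 339  ← median
  x=11 (Zone V, w=150) cum 489
  x=11 (Zone VI, w=70) cum 559
⇒ x* = 7
y-coordinate, sorted with cumulative weight:
  y=3 (Zone I, w=50) cum 50
  y=3 (Zone VII, w=80) cum 130
  y=6 (Zone III, w=100) cum 230
  y=9 (Zone V, w=150) cum 380  ← median
  y=10 (Zone IV, w=100) cum 480
  y=11 (Zone II, w=9) cum 489
  y=12 (Zone VI, w=70) cum 559
⇒ y* = 9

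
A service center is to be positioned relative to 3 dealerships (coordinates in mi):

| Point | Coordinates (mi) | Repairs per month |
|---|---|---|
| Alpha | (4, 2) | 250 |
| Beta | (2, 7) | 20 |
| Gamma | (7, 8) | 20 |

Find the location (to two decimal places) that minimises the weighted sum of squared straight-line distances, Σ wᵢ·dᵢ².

(4.07, 2.76)

The minimiser of Σwᵢ‖p−pᵢ‖² is the weighted centroid p* = (Σwᵢpᵢ)/(Σwᵢ).
Σwᵢ = 290.
Σwᵢxᵢ = 250·4 + 20·2 + 20·7 = 1180.
Σwᵢyᵢ = 250·2 + 20·7 + 20·8 = 800.
x* = 1180/290 = 4.07, y* = 800/290 = 2.76.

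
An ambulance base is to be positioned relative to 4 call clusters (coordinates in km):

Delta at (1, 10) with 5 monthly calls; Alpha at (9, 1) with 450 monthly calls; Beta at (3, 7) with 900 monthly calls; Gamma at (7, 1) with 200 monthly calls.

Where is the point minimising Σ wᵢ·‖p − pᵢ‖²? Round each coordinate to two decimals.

(5.24, 4.50)

The minimiser of Σwᵢ‖p−pᵢ‖² is the weighted centroid p* = (Σwᵢpᵢ)/(Σwᵢ).
Σwᵢ = 1555.
Σwᵢxᵢ = 5·1 + 450·9 + 900·3 + 200·7 = 8155.
Σwᵢyᵢ = 5·10 + 450·1 + 900·7 + 200·1 = 7000.
x* = 8155/1555 = 5.24, y* = 7000/1555 = 4.50.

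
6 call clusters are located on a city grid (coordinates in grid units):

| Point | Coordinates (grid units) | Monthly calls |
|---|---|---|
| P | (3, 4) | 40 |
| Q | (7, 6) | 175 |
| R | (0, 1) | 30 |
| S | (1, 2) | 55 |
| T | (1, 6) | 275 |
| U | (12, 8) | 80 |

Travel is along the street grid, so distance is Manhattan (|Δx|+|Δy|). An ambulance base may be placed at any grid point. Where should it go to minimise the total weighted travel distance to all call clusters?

Manhattan distance separates: Σwᵢ(|x−xᵢ|+|y−yᵢ|) = Σwᵢ|x−xᵢ| + Σwᵢ|y−yᵢ|, so x and y are optimised independently as 1-D weighted medians.
Total weight W = 655; half = 327.5.
x-coordinate, sorted with cumulative weight:
  x=0 (R, w=30) cum 30
  x=1 (S, w=55) cum 85
  x=1 (T, w=275) cum 360  ← median
  x=3 (P, w=40) cum 400
  x=7 (Q, w=175) cum 575
  x=12 (U, w=80) cum 655
⇒ x* = 1
y-coordinate, sorted with cumulative weight:
  y=1 (R, w=30) cum 30
  y=2 (S, w=55) cum 85
  y=4 (P, w=40) cum 125
  y=6 (Q, w=175) cum 300
  y=6 (T, w=275) cum 575  ← median
  y=8 (U, w=80) cum 655
⇒ y* = 6

(1, 6)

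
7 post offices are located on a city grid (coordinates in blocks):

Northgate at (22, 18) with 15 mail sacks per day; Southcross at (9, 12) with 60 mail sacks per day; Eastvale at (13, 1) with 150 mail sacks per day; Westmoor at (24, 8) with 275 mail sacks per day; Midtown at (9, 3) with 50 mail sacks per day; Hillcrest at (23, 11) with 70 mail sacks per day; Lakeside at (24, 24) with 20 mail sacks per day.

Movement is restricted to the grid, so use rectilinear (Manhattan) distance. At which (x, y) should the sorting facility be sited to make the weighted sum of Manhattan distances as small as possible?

Manhattan distance separates: Σwᵢ(|x−xᵢ|+|y−yᵢ|) = Σwᵢ|x−xᵢ| + Σwᵢ|y−yᵢ|, so x and y are optimised independently as 1-D weighted medians.
Total weight W = 640; half = 320.
x-coordinate, sorted with cumulative weight:
  x=9 (Southcross, w=60) cum 60
  x=9 (Midtown, w=50) cum 110
  x=13 (Eastvale, w=150) cum 260
  x=22 (Northgate, w=15) cum 275
  x=23 (Hillcrest, w=70) cum 345  ← median
  x=24 (Westmoor, w=275) cum 620
  x=24 (Lakeside, w=20) cum 640
⇒ x* = 23
y-coordinate, sorted with cumulative weight:
  y=1 (Eastvale, w=150) cum 150
  y=3 (Midtown, w=50) cum 200
  y=8 (Westmoor, w=275) cum 475  ← median
  y=11 (Hillcrest, w=70) cum 545
  y=12 (Southcross, w=60) cum 605
  y=18 (Northgate, w=15) cum 620
  y=24 (Lakeside, w=20) cum 640
⇒ y* = 8

(23, 8)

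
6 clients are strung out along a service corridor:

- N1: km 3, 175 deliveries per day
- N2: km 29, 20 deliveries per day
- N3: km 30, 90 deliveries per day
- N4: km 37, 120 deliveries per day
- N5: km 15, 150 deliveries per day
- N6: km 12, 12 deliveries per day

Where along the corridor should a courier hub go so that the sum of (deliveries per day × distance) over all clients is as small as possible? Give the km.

For a sum of weighted absolute distances on a line, the optimum is the weighted median (not the mean). Total weight W = 567; half-weight = 283.5.
Sort by position and accumulate weight:
  km 3 (N1, w=175) → cum 175
  km 12 (N6, w=12) → cum 187
  km 15 (N5, w=150) → cum 337  ≥ 283.5 → median here
  km 29 (N2, w=20) → cum 357
  km 30 (N3, w=90) → cum 447
  km 37 (N4, w=120) → cum 567
Optimal location: km 15.

x = 15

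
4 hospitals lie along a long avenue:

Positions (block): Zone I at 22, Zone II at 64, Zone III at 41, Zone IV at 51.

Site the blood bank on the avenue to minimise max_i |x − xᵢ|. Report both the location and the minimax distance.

location 43, max distance 21

The 1-center on a line is the midpoint of the two extreme points: leftmost at 22, rightmost at 64.
Optimal location = (22 + 64)/2 = 43; maximum distance = (64 − 22)/2 = 21.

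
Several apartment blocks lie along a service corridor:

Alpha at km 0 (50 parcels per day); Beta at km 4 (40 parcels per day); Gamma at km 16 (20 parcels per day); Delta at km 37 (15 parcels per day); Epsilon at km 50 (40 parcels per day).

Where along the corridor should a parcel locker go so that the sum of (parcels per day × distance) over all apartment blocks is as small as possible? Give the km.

x = 4

For a sum of weighted absolute distances on a line, the optimum is the weighted median (not the mean). Total weight W = 165; half-weight = 82.5.
Sort by position and accumulate weight:
  km 0 (Alpha, w=50) → cum 50
  km 4 (Beta, w=40) → cum 90  ≥ 82.5 → median here
  km 16 (Gamma, w=20) → cum 110
  km 37 (Delta, w=15) → cum 125
  km 50 (Epsilon, w=40) → cum 165
Optimal location: km 4.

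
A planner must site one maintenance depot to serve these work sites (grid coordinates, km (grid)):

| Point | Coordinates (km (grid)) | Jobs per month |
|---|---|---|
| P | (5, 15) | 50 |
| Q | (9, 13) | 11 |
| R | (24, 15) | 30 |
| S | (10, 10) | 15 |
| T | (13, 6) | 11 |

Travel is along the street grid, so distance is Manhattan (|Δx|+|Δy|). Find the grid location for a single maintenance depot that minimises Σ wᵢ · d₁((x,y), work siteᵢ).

Manhattan distance separates: Σwᵢ(|x−xᵢ|+|y−yᵢ|) = Σwᵢ|x−xᵢ| + Σwᵢ|y−yᵢ|, so x and y are optimised independently as 1-D weighted medians.
Total weight W = 117; half = 58.5.
x-coordinate, sorted with cumulative weight:
  x=5 (P, w=50) cum 50
  x=9 (Q, w=11) cum 61  ← median
  x=10 (S, w=15) cum 76
  x=13 (T, w=11) cum 87
  x=24 (R, w=30) cum 117
⇒ x* = 9
y-coordinate, sorted with cumulative weight:
  y=6 (T, w=11) cum 11
  y=10 (S, w=15) cum 26
  y=13 (Q, w=11) cum 37
  y=15 (P, w=50) cum 87  ← median
  y=15 (R, w=30) cum 117
⇒ y* = 15

(9, 15)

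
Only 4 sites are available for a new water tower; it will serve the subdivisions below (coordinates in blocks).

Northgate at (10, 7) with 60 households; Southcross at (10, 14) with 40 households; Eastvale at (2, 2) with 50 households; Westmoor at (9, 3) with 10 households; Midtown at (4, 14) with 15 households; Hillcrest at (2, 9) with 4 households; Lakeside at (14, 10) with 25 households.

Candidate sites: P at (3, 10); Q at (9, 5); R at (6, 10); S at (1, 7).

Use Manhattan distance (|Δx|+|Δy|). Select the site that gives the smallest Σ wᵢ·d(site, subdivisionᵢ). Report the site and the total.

Q, total 1604 blocks

Total weighted distance at each candidate:
  P (3, 10): total = 1978
  Q (9, 5): total = 1604
  R (6, 10): total = 1750
  S (1, 7): total = 2162
Minimum is at Q with total 1604 blocks.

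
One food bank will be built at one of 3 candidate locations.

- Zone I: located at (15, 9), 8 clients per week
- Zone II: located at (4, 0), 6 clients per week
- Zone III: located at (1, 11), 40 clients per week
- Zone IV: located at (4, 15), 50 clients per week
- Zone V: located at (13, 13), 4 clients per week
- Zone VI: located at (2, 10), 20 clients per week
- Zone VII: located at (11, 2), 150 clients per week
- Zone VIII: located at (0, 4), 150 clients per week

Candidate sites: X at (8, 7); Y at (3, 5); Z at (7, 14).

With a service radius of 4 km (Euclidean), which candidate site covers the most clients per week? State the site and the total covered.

Y, covering 150

Coverage radius r = 4 km; a point is covered iff (Δx)²+(Δy)² ≤ 4² = 16.
  X (8, 7): covers {none} → 0
  Y (3, 5): covers {Zone VIII} → 150
  Z (7, 14): covers {Zone IV} → 50
Maximum coverage at Y: 150 clients per week.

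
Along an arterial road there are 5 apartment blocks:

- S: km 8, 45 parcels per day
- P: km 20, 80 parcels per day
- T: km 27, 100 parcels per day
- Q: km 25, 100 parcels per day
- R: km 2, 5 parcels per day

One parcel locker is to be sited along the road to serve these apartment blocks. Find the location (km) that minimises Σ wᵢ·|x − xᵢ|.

For a sum of weighted absolute distances on a line, the optimum is the weighted median (not the mean). Total weight W = 330; half-weight = 165.
Sort by position and accumulate weight:
  km 2 (R, w=5) → cum 5
  km 8 (S, w=45) → cum 50
  km 20 (P, w=80) → cum 130
  km 25 (Q, w=100) → cum 230  ≥ 165 → median here
  km 27 (T, w=100) → cum 330
Optimal location: km 25.

x = 25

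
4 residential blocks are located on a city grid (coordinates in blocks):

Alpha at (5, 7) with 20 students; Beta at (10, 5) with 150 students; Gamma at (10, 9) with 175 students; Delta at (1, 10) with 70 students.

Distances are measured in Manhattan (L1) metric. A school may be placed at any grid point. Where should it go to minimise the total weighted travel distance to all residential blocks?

(10, 9)

Manhattan distance separates: Σwᵢ(|x−xᵢ|+|y−yᵢ|) = Σwᵢ|x−xᵢ| + Σwᵢ|y−yᵢ|, so x and y are optimised independently as 1-D weighted medians.
Total weight W = 415; half = 207.5.
x-coordinate, sorted with cumulative weight:
  x=1 (Delta, w=70) cum 70
  x=5 (Alpha, w=20) cum 90
  x=10 (Beta, w=150) cum 240  ← median
  x=10 (Gamma, w=175) cum 415
⇒ x* = 10
y-coordinate, sorted with cumulative weight:
  y=5 (Beta, w=150) cum 150
  y=7 (Alpha, w=20) cum 170
  y=9 (Gamma, w=175) cum 345  ← median
  y=10 (Delta, w=70) cum 415
⇒ y* = 9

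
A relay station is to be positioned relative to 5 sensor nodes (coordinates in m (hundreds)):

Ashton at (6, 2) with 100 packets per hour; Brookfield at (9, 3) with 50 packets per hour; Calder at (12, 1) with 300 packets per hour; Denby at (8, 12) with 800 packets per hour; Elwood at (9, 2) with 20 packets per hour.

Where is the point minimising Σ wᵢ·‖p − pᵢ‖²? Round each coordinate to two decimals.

The minimiser of Σwᵢ‖p−pᵢ‖² is the weighted centroid p* = (Σwᵢpᵢ)/(Σwᵢ).
Σwᵢ = 1270.
Σwᵢxᵢ = 100·6 + 50·9 + 300·12 + 800·8 + 20·9 = 11230.
Σwᵢyᵢ = 100·2 + 50·3 + 300·1 + 800·12 + 20·2 = 10290.
x* = 11230/1270 = 8.84, y* = 10290/1270 = 8.10.

(8.84, 8.10)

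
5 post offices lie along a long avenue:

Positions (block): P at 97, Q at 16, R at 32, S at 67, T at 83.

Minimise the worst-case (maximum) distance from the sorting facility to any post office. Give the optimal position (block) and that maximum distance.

location 56.5, max distance 40.5

The 1-center on a line is the midpoint of the two extreme points: leftmost at 16, rightmost at 97.
Optimal location = (16 + 97)/2 = 56.5; maximum distance = (97 − 16)/2 = 40.5.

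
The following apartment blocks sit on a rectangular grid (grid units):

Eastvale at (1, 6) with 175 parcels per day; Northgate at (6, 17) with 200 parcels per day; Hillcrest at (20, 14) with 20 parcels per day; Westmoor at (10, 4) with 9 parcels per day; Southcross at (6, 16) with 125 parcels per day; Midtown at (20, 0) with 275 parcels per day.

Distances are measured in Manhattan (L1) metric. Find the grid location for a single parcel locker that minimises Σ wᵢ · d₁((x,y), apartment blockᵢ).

Manhattan distance separates: Σwᵢ(|x−xᵢ|+|y−yᵢ|) = Σwᵢ|x−xᵢ| + Σwᵢ|y−yᵢ|, so x and y are optimised independently as 1-D weighted medians.
Total weight W = 804; half = 402.
x-coordinate, sorted with cumulative weight:
  x=1 (Eastvale, w=175) cum 175
  x=6 (Northgate, w=200) cum 375
  x=6 (Southcross, w=125) cum 500  ← median
  x=10 (Westmoor, w=9) cum 509
  x=20 (Hillcrest, w=20) cum 529
  x=20 (Midtown, w=275) cum 804
⇒ x* = 6
y-coordinate, sorted with cumulative weight:
  y=0 (Midtown, w=275) cum 275
  y=4 (Westmoor, w=9) cum 284
  y=6 (Eastvale, w=175) cum 459  ← median
  y=14 (Hillcrest, w=20) cum 479
  y=16 (Southcross, w=125) cum 604
  y=17 (Northgate, w=200) cum 804
⇒ y* = 6

(6, 6)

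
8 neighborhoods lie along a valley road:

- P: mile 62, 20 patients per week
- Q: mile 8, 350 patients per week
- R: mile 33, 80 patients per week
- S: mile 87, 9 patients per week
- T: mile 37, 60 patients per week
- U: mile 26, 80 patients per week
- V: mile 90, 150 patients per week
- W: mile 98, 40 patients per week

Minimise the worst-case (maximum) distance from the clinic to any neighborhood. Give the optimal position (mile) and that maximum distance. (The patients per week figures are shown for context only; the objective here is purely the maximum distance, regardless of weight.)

location 53, max distance 45

The 1-center on a line is the midpoint of the two extreme points: leftmost at 8, rightmost at 98.
Optimal location = (8 + 98)/2 = 53; maximum distance = (98 − 8)/2 = 45.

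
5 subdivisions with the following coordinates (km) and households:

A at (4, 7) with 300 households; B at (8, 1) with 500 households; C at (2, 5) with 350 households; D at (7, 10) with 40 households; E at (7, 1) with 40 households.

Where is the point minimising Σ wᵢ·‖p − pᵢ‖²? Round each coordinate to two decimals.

The minimiser of Σwᵢ‖p−pᵢ‖² is the weighted centroid p* = (Σwᵢpᵢ)/(Σwᵢ).
Σwᵢ = 1230.
Σwᵢxᵢ = 300·4 + 500·8 + 350·2 + 40·7 + 40·7 = 6460.
Σwᵢyᵢ = 300·7 + 500·1 + 350·5 + 40·10 + 40·1 = 4790.
x* = 6460/1230 = 5.25, y* = 4790/1230 = 3.89.

(5.25, 3.89)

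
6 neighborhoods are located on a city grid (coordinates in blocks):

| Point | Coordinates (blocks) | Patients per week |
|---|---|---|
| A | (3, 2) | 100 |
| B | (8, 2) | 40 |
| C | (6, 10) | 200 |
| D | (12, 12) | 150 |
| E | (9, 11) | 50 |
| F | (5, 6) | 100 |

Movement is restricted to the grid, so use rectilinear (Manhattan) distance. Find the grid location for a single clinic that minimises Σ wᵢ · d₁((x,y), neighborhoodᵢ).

Manhattan distance separates: Σwᵢ(|x−xᵢ|+|y−yᵢ|) = Σwᵢ|x−xᵢ| + Σwᵢ|y−yᵢ|, so x and y are optimised independently as 1-D weighted medians.
Total weight W = 640; half = 320.
x-coordinate, sorted with cumulative weight:
  x=3 (A, w=100) cum 100
  x=5 (F, w=100) cum 200
  x=6 (C, w=200) cum 400  ← median
  x=8 (B, w=40) cum 440
  x=9 (E, w=50) cum 490
  x=12 (D, w=150) cum 640
⇒ x* = 6
y-coordinate, sorted with cumulative weight:
  y=2 (A, w=100) cum 100
  y=2 (B, w=40) cum 140
  y=6 (F, w=100) cum 240
  y=10 (C, w=200) cum 440  ← median
  y=11 (E, w=50) cum 490
  y=12 (D, w=150) cum 640
⇒ y* = 10

(6, 10)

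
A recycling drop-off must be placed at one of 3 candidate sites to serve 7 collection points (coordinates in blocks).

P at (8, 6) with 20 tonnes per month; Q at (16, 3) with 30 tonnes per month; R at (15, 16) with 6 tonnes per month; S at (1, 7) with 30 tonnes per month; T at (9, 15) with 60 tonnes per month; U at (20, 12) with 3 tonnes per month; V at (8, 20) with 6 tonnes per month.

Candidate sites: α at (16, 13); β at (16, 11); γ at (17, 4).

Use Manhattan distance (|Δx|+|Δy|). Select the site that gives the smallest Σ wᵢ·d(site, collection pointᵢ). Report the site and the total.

Total weighted distance at each candidate:
  α (16, 13): total = 1899
  β (16, 11): total = 1883
  γ (17, 4): total = 2257
Minimum is at β with total 1883 blocks.

β, total 1883 blocks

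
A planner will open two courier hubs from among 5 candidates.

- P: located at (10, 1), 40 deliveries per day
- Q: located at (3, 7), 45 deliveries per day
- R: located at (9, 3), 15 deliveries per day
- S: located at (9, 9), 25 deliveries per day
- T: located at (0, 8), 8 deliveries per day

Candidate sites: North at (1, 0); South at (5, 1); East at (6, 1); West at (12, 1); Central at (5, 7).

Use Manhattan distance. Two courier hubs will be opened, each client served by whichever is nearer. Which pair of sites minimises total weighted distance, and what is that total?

{West, Central}, total 443

Evaluate every pair (each demand assigned to the nearer of the two):
  {West, Central}: total = 443
  {East, Central}: total = 523
  {South, Central}: total = 578
  {North, Central}: total = 808
  {South, West}: total = 886
  {North, West}: total = 907
  {East, West}: total = 939
  {South, East}: total = 966
  {North, East}: total = 987
  {North, South}: total = 1022
Best pair: {West, Central} with total 443.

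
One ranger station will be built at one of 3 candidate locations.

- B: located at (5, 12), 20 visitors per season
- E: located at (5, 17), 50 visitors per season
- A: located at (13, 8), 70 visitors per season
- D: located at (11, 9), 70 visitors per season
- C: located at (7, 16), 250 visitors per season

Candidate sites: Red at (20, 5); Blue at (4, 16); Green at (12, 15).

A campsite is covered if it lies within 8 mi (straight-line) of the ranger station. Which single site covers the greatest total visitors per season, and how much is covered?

Green, covering 460

Coverage radius r = 8 mi; a point is covered iff (Δx)²+(Δy)² ≤ 8² = 64.
  Red (20, 5): covers {A} → 70
  Blue (4, 16): covers {B, E, C} → 320
  Green (12, 15): covers {B, E, A, D, C} → 460
Maximum coverage at Green: 460 visitors per season.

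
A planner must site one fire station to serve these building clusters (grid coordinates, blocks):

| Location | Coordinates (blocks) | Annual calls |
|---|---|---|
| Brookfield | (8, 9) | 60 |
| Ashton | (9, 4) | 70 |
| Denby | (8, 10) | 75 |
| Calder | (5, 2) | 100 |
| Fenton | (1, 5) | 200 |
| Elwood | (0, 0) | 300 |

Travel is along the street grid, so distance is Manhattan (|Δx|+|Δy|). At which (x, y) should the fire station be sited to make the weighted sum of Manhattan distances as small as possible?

Manhattan distance separates: Σwᵢ(|x−xᵢ|+|y−yᵢ|) = Σwᵢ|x−xᵢ| + Σwᵢ|y−yᵢ|, so x and y are optimised independently as 1-D weighted medians.
Total weight W = 805; half = 402.5.
x-coordinate, sorted with cumulative weight:
  x=0 (Elwood, w=300) cum 300
  x=1 (Fenton, w=200) cum 500  ← median
  x=5 (Calder, w=100) cum 600
  x=8 (Brookfield, w=60) cum 660
  x=8 (Denby, w=75) cum 735
  x=9 (Ashton, w=70) cum 805
⇒ x* = 1
y-coordinate, sorted with cumulative weight:
  y=0 (Elwood, w=300) cum 300
  y=2 (Calder, w=100) cum 400
  y=4 (Ashton, w=70) cum 470  ← median
  y=5 (Fenton, w=200) cum 670
  y=9 (Brookfield, w=60) cum 730
  y=10 (Denby, w=75) cum 805
⇒ y* = 4

(1, 4)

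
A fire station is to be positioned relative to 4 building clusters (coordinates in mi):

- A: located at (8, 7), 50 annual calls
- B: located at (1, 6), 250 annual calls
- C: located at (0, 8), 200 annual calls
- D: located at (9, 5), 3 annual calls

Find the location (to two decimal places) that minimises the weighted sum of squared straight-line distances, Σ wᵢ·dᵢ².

The minimiser of Σwᵢ‖p−pᵢ‖² is the weighted centroid p* = (Σwᵢpᵢ)/(Σwᵢ).
Σwᵢ = 503.
Σwᵢxᵢ = 50·8 + 250·1 + 200·0 + 3·9 = 677.
Σwᵢyᵢ = 50·7 + 250·6 + 200·8 + 3·5 = 3465.
x* = 677/503 = 1.35, y* = 3465/503 = 6.89.

(1.35, 6.89)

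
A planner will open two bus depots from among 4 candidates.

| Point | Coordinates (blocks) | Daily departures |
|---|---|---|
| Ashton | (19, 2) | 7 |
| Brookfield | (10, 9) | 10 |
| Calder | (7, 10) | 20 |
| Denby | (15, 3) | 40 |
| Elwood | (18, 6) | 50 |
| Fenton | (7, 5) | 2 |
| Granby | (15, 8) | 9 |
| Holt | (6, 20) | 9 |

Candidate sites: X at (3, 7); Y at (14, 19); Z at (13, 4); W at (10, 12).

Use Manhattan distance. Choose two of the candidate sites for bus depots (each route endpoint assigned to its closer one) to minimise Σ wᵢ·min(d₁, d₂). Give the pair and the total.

Evaluate every pair (each demand assigned to the nearer of the two):
  {Z, W}: total = 832
  {X, Z}: total = 956
  {Y, Z}: total = 995
  {Y, W}: total = 1705
  {X, W}: total = 1724
  {X, Y}: total = 2018
Best pair: {Z, W} with total 832.

{Z, W}, total 832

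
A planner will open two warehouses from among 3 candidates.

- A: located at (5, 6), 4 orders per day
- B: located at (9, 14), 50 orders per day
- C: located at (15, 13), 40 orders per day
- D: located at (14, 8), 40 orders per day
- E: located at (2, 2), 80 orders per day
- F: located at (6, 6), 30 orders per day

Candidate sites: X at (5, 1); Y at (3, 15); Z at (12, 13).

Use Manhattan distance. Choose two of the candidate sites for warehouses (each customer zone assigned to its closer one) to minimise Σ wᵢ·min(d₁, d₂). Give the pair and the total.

{X, Z}, total 1120

Evaluate every pair (each demand assigned to the nearer of the two):
  {X, Z}: total = 1120
  {X, Y}: total = 2070
  {Y, Z}: total = 2124
Best pair: {X, Z} with total 1120.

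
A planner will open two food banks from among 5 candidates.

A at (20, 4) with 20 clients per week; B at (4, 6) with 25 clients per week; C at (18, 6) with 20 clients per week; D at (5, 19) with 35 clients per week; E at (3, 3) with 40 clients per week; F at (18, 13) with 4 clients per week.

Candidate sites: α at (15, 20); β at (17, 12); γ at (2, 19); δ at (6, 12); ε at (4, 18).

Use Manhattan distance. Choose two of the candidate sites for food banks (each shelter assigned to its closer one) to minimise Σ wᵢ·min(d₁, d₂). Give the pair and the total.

Evaluate every pair (each demand assigned to the nearer of the two):
  {β, δ}: total = 1328
  {β, ε}: total = 1378
  {β, γ}: total = 1528
  {δ, ε}: total = 1602
  {γ, δ}: total = 1637
  {α, δ}: total = 1760
  {α, ε}: total = 1810
  {α, γ}: total = 1960
  {α, β}: total = 2148
  {γ, ε}: total = 2206
Best pair: {β, δ} with total 1328.

{β, δ}, total 1328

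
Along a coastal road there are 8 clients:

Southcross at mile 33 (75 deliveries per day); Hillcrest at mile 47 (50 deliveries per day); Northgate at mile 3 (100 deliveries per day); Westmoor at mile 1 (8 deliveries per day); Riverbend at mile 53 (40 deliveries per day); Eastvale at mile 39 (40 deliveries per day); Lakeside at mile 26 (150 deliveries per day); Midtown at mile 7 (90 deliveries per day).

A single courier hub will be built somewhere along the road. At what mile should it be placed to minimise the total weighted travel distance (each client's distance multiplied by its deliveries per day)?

x = 26

For a sum of weighted absolute distances on a line, the optimum is the weighted median (not the mean). Total weight W = 553; half-weight = 276.5.
Sort by position and accumulate weight:
  mile 1 (Westmoor, w=8) → cum 8
  mile 3 (Northgate, w=100) → cum 108
  mile 7 (Midtown, w=90) → cum 198
  mile 26 (Lakeside, w=150) → cum 348  ≥ 276.5 → median here
  mile 33 (Southcross, w=75) → cum 423
  mile 39 (Eastvale, w=40) → cum 463
  mile 47 (Hillcrest, w=50) → cum 513
  mile 53 (Riverbend, w=40) → cum 553
Optimal location: mile 26.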